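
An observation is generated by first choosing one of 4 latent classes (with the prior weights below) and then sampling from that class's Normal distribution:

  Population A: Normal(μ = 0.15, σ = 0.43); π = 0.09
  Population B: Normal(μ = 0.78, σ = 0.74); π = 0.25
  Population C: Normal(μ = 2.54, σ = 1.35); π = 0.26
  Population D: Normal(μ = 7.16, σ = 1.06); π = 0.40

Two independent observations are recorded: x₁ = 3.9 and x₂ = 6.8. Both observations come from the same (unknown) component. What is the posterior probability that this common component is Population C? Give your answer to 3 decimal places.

Posterior ∝ prior × likelihood, so P(k | x) ∝ w_k f_k(x); normalise over all components.
Since both observations come from the same component, the likelihood for component k is f_k(x₁)·f_k(x₂).
  f_A = [(1/(0.43·√(2π)))·exp(−(3.9−0.15)²/(2·0.43²)) = 0.927773·exp(-38.02731) = 2.83393e-17] × [1.07739e-52] = 3.05327e-69
  f_B = [(1/(0.74·√(2π)))·exp(−(3.9−0.78)²/(2·0.74²)) = 0.539111·exp(-8.88824) = 7.43986e-05] × [2.295e-15] = 1.70745e-19
  f_C = [(1/(1.35·√(2π)))·exp(−(3.9−2.54)²/(2·1.35²)) = 0.295513·exp(-0.50743) = 0.17791] × [0.00203388] = 0.000361848
  f_D = [(1/(1.06·√(2π)))·exp(−(3.9−7.16)²/(2·1.06²)) = 0.376361·exp(-4.72926) = 0.00332439] × [0.355269] = 0.00118105
Unnormalised posteriors:
  w_A·f_A = 0.09 × 3.05327e-69 = 2.74794e-70
  w_B·f_B = 0.25 × 1.70745e-19 = 4.26861e-20
  w_C·f_C = 0.26 × 0.000361848 = 9.40805e-05
  w_D·f_D = 0.40 × 0.00118105 = 0.000472421
Marginal: 2.74794e-70 + 4.26861e-20 + 9.40805e-05 + 0.000472421 = 0.000566501
P(Population C | data) ≈ 0.166

0.166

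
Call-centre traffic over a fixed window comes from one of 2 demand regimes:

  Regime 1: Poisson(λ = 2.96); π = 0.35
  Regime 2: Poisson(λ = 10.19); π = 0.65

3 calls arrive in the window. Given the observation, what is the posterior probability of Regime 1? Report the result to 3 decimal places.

By Bayes' theorem, P(k | x) = π_k f_k(x) / Σ_j π_j f_j(x).
Component likelihoods at x = 3 calls:
  L_1 = e^(−2.96)·2.96^3/3! = 0.223982
  L_2 = e^(−10.19)·10.19^3/3! = 0.0066208
Weight by the priors:
  π_1·L_1 = 0.35 × 0.223982 = 0.0783935
  π_2·L_2 = 0.65 × 0.0066208 = 0.00430352
Evidence: 0.0783935 + 0.00430352 = 0.0826971
P(Regime 1 | x) ≈ 0.948

0.948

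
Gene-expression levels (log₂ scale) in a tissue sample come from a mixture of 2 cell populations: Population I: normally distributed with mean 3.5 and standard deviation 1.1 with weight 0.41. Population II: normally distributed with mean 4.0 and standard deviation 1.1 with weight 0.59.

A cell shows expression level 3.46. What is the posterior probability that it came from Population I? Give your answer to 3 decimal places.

0.439

The responsibility of component k is w_k f_k(x) divided by Σ_j w_j f_j(x).
Normal densities:
  L_I = (1/(1.1·√(2π)))·exp(−(3.46−3.5)²/(2·1.1²)) = 0.362675·exp(-0.00066) = 0.362435
  L_II = (1/(1.1·√(2π)))·exp(−(3.46−4.0)²/(2·1.1²)) = 0.362675·exp(-0.12050) = 0.321504
Weight by the priors:
  w_I·L_I = 0.41 × 0.362435 = 0.148598
  w_II·L_II = 0.59 × 0.321504 = 0.189687
Denominator: 0.148598 + 0.189687 = 0.338286
So the posterior for Population I is 0.148598 / 0.338286 ≈ 0.439.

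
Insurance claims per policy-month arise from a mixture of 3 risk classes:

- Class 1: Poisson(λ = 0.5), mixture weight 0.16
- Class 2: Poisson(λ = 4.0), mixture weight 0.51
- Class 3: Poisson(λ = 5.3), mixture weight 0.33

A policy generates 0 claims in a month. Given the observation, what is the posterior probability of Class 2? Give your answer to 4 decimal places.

0.0865

P(component k | x) = π_k·f_k(x) / marginal(x), where marginal(x) = Σ_j π_j·f_j(x).
Component likelihoods at x = 0 claims:
  p_1 = e^(−0.5)·0.5^0/0! = 0.606531
  p_2 = e^(−4.0)·4.0^0/0! = 0.0183156
  p_3 = e^(−5.3)·5.3^0/0! = 0.00499159
Prior × likelihood for each component:
  π_1·p_1 = 0.16 × 0.606531 = 0.0970449
  π_2·p_2 = 0.51 × 0.0183156 = 0.00934098
  π_3·p_3 = 0.33 × 0.00499159 = 0.00164723
Marginal: 0.0970449 + 0.00934098 + 0.00164723 = 0.108033
So the posterior for Class 2 is 0.00934098 / 0.108033 ≈ 0.0865.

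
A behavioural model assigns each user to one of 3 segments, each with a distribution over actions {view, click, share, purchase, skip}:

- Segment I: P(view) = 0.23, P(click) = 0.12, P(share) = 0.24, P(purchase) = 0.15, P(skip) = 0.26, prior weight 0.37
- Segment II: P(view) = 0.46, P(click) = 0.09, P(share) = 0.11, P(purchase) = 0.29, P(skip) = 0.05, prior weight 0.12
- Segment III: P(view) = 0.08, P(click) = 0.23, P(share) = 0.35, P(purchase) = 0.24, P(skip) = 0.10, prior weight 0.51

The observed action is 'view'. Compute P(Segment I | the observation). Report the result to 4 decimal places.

Apply Bayes' rule: the posterior for each component is proportional to its prior times its likelihood at x.
Component likelihoods at x = 'view':
  f_I = P(view | comp) = 0.23
  f_II = P(view | comp) = 0.46
  f_III = P(view | comp) = 0.08
Weight by the priors:
  π_I·f_I = 0.37 × 0.23 = 0.0851
  π_II·f_II = 0.12 × 0.46 = 0.0552
  π_III·f_III = 0.51 × 0.08 = 0.0408
Evidence: 0.0851 + 0.0552 + 0.0408 = 0.1811
Responsibility of Segment I: 0.0851 / 0.1811 ≈ 0.4699

0.4699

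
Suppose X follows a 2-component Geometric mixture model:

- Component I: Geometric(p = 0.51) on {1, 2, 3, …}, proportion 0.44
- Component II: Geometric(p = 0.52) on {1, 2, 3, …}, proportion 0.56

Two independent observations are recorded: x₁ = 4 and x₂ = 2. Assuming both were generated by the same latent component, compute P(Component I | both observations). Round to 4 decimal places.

Apply Bayes' rule: the posterior for each component is proportional to its prior times its likelihood at x.
Since both observations come from the same component, the likelihood for component k is f_k(x₁)·f_k(x₂).
  p_I = [0.51·(1−0.51)^3 = 0.51·0.117649 = 0.060001] × [0.2499] = 0.0149942
  p_II = [0.52·(1−0.52)^3 = 0.52·0.110592 = 0.0575078] × [0.2496] = 0.014354
Prior × likelihood for each component:
  π_I·p_I = 0.44 × 0.0149942 = 0.00659747
  π_II·p_II = 0.56 × 0.014354 = 0.00803822
Evidence: 0.00659747 + 0.00803822 = 0.0146357
So the posterior for Component I is 0.00659747 / 0.0146357 ≈ 0.4508.

0.4508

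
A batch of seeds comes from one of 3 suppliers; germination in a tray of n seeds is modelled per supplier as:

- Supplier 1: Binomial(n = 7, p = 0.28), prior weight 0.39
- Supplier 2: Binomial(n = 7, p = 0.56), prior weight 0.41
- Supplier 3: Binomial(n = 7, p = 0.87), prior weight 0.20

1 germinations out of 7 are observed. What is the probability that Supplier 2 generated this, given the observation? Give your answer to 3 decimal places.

P(component k | x) = π_k·f_k(x) / marginal(x), where marginal(x) = Σ_j π_j·f_j(x).
Binomial probabilities:
  L_1 = C(7,1)·0.28^1·0.72^6 = 7·0.28·0.139314 = 0.273056
  L_2 = C(7,1)·0.56^1·0.44^6 = 7·0.56·0.00725631 = 0.0284448
  L_3 = C(7,1)·0.87^1·0.13^6 = 7·0.87·4.82681e-06 = 2.93953e-05
Prior × likelihood for each component:
  π_1·L_1 = 0.39 × 0.273056 = 0.106492
  π_2·L_2 = 0.41 × 0.0284448 = 0.0116623
  π_3·L_3 = 0.20 × 2.93953e-05 = 5.87905e-06
Marginal: 0.106492 + 0.0116623 + 5.87905e-06 = 0.11816
P(Supplier 2 | 1 germinations out of 7) = 0.0116623 / 0.11816 ≈ 0.099

0.099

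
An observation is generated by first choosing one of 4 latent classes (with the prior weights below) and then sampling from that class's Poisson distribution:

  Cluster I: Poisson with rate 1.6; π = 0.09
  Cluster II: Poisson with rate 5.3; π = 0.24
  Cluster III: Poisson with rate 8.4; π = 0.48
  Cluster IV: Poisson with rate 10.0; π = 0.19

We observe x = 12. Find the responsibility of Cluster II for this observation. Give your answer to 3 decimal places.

0.026

Posterior ∝ prior × likelihood, so P(k | x) ∝ π_k f_k(x); normalise over all components.
Evaluate each component's likelihood at the observed value:
  L_I = 1.1864e-07
  L_II = 0.00511933
  L_III = 0.057935
  L_IV = 0.0947803
Prior × likelihood for each component:
  π_I·L_I = 0.09 × 1.1864e-07 = 1.06776e-08
  π_II·L_II = 0.24 × 0.00511933 = 0.00122864
  π_III·L_III = 0.48 × 0.057935 = 0.0278088
  π_IV·L_IV = 0.19 × 0.0947803 = 0.0180083
Normaliser: 1.06776e-08 + 0.00122864 + 0.0278088 + 0.0180083 = 0.0470457
P(Cluster II | the observation) ≈ 0.026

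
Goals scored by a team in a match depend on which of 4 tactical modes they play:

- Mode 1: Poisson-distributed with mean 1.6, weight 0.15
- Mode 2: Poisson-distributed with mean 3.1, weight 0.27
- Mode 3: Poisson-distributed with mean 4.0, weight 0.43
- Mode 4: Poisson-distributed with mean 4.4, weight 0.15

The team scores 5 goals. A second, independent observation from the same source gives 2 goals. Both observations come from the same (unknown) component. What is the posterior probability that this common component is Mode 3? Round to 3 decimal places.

0.497

P(component k | x) = w_k·f_k(x) / marginal(x), where marginal(x) = Σ_j w_j·f_j(x).
Since both observations come from the same component, the likelihood for component k is f_k(x₁)·f_k(x₂).
  f_1 = [e^(−1.6)·1.6^5/5! = 0.017642] × [0.258428] = 0.00455918
  f_2 = [e^(−3.1)·3.1^5/5! = 0.107477] × [0.216461] = 0.0232646
  f_3 = [e^(−4.0)·4.0^5/5! = 0.156293] × [0.146525] = 0.0229009
  f_4 = [e^(−4.4)·4.4^5/5! = 0.168728] × [0.118845] = 0.0200524
Prior × likelihood for each component:
  w_1·f_1 = 0.15 × 0.00455918 = 0.000683876
  w_2·f_2 = 0.27 × 0.0232646 = 0.00628143
  w_3·f_3 = 0.43 × 0.0229009 = 0.00984739
  w_4·f_4 = 0.15 × 0.0200524 = 0.00300786
Sum: 0.000683876 + 0.00628143 + 0.00984739 + 0.00300786 = 0.0198206
Responsibility of Mode 3: 0.00984739 / 0.0198206 ≈ 0.497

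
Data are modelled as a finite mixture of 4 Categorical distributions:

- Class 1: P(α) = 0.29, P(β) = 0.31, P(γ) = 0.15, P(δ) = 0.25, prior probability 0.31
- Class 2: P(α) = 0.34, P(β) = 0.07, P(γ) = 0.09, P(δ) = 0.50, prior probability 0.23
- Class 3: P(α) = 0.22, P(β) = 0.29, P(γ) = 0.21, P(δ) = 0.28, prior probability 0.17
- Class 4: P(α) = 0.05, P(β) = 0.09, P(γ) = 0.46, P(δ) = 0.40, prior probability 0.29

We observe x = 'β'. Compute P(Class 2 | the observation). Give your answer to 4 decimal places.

Posterior ∝ prior × likelihood, so P(k | x) ∝ π_k f_k(x); normalise over all components.
Evaluate each component's likelihood at the observed value:
  p_1 = P(β | comp) = 0.31
  p_2 = P(β | comp) = 0.07
  p_3 = P(β | comp) = 0.29
  p_4 = P(β | comp) = 0.09
Unnormalised posteriors:
  π_1·p_1 = 0.31 × 0.31 = 0.0961
  π_2·p_2 = 0.23 × 0.07 = 0.0161
  π_3·p_3 = 0.17 × 0.29 = 0.0493
  π_4·p_4 = 0.29 × 0.09 = 0.0261
Normaliser: 0.0961 + 0.0161 + 0.0493 + 0.0261 = 0.1876
P(Class 2 | the observation) = 0.0161 / 0.1876 ≈ 0.0858

0.0858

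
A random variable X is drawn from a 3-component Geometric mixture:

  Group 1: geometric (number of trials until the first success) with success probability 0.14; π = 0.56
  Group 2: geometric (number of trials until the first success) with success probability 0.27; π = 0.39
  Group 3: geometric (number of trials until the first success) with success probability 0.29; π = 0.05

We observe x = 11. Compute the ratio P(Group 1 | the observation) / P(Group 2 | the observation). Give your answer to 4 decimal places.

Only the two components matter; the odds are (π_i f_i(x)) / (π_j f_j(x)).
Geometric probabilities:
  p_1 = 0.0309822
  p_2 = 0.0116036
  p_3 = 0.00944021
Posterior odds = (π_1·p_1) / (π_2·p_2) = (0.56·0.0309822) / (0.39·0.0116036) = 0.01735 / 0.0045254 ≈ 3.8339

3.8339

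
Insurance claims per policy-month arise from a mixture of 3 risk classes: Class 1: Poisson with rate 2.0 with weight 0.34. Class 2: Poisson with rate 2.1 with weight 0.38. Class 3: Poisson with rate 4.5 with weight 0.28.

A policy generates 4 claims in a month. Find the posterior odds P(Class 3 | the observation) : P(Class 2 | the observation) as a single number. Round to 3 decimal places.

1.409

Since P(k|x) ∝ π_k f_k(x), the posterior odds are π_i f_i(x) / (π_j f_j(x)).
Component likelihoods at x = 4 claims:
  p_1 = e^(−2.0)·2.0^4/4! = 0.0902235
  p_2 = e^(−2.1)·2.1^4/4! = 0.099231
  p_3 = e^(−4.5)·4.5^4/4! = 0.189808
Posterior odds = (π_3·p_3) / (π_2·p_2) = (0.28·0.189808) / (0.38·0.099231) = 0.0531461 / 0.0377078 ≈ 1.409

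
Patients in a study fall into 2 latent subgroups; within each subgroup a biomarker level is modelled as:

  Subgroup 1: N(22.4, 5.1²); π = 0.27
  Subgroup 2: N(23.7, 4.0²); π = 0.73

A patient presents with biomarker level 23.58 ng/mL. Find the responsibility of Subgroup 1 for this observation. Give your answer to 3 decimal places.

By Bayes' theorem, P(k | x) = π_k f_k(x) / Σ_j π_j f_j(x).
Component likelihoods at x = 23.58 ng/mL:
  p_1 = 0.076158
  p_2 = 0.0996907
Weight by the priors:
  π_1·p_1 = 0.27 × 0.076158 = 0.0205626
  π_2·p_2 = 0.73 × 0.0996907 = 0.0727742
Sum: 0.0205626 + 0.0727742 = 0.0933369
Responsibility of Subgroup 1: 0.0205626 / 0.0933369 ≈ 0.220

0.220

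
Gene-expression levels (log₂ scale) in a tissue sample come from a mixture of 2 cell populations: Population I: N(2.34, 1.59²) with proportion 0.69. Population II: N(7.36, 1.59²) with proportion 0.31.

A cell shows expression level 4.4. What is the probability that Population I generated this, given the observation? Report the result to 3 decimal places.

Posterior ∝ prior × likelihood, so P(k | x) ∝ π_k f_k(x); normalise over all components.
Normal densities:
  f_I = 0.108397
  f_II = 0.0443556
Prior × likelihood for each component:
  π_I·f_I = 0.69 × 0.108397 = 0.0747936
  π_II·f_II = 0.31 × 0.0443556 = 0.0137502
Normaliser: 0.0747936 + 0.0137502 = 0.0885439
Responsibility of Population I: 0.0747936 / 0.0885439 ≈ 0.845

0.845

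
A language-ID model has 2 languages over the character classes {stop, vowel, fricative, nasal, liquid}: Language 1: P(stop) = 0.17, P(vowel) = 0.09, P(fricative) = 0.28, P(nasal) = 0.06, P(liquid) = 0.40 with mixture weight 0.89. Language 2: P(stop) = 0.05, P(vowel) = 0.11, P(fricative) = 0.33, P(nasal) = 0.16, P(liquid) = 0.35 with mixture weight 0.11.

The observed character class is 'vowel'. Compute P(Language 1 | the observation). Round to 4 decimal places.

The responsibility of component k is π_k f_k(x) divided by Σ_j π_j f_j(x).
Evaluate each component's likelihood at the observed value:
  p_1 = P(vowel | comp) = 0.09
  p_2 = P(vowel | comp) = 0.11
Weight by the priors:
  π_1·p_1 = 0.89 × 0.09 = 0.0801
  π_2·p_2 = 0.11 × 0.11 = 0.0121
Evidence: 0.0801 + 0.0121 = 0.0922
Responsibility of Language 1: 0.0801 / 0.0922 ≈ 0.8688

0.8688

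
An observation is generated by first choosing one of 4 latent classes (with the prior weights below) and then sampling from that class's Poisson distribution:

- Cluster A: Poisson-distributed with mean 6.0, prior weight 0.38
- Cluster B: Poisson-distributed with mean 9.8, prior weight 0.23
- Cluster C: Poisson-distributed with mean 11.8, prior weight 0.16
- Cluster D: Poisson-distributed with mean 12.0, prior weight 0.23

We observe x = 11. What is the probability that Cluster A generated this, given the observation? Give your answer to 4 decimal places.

Posterior ∝ prior × likelihood, so P(k | x) ∝ w_k f_k(x); normalise over all components.
Evaluate each component's likelihood at the observed value:
  L_A = 0.022529
  L_B = 0.111236
  L_C = 0.11611
  L_D = 0.114368
Multiply by the mixture weights:
  w_A·L_A = 0.38 × 0.022529 = 0.008561
  w_B·L_B = 0.23 × 0.111236 = 0.0255843
  w_C·L_C = 0.16 × 0.11611 = 0.0185777
  w_D·L_D = 0.23 × 0.114368 = 0.0263046
Normaliser: 0.008561 + 0.0255843 + 0.0185777 + 0.0263046 = 0.0790276
P(Cluster A | the observation) = 0.008561 / 0.0790276 ≈ 0.1083

0.1083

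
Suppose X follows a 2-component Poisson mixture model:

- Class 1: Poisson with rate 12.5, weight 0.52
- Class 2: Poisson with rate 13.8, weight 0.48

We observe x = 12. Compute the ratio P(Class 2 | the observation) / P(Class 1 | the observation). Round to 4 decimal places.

0.8247

Posterior odds = (w_i f_i(x)) / (w_j f_j(x)); the normalising sum cancels.
Component likelihoods at x = 12:
  f_1 = 0.113215
  f_2 = 0.101146
Posterior odds = (w_2·f_2) / (w_1·f_1) = (0.48·0.101146) / (0.52·0.113215) = 0.04855 / 0.0588716 ≈ 0.8247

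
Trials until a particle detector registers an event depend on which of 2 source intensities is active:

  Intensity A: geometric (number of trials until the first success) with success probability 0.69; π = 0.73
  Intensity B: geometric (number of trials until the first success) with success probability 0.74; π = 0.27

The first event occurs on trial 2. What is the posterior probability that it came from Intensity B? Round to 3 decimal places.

P(component k | x) = π_k·f_k(x) / marginal(x), where marginal(x) = Σ_j π_j·f_j(x).
Component likelihoods at x = 2:
  p_A = 0.2139
  p_B = 0.1924
Weight by the priors:
  π_A·p_A = 0.73 × 0.2139 = 0.156147
  π_B·p_B = 0.27 × 0.1924 = 0.051948
Sum: 0.156147 + 0.051948 = 0.208095
So the posterior for Intensity B is 0.051948 / 0.208095 ≈ 0.250.

0.250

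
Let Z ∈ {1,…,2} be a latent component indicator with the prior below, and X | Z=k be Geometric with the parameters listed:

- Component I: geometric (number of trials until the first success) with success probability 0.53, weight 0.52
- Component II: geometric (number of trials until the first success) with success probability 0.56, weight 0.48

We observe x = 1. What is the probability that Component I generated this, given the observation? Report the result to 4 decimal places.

By Bayes' theorem, P(k | x) = w_k f_k(x) / Σ_j w_j f_j(x).
Component likelihoods at x = 1:
  L_I = 0.53·(1−0.53)^0 = 0.53·1 = 0.53
  L_II = 0.56·(1−0.56)^0 = 0.56·1 = 0.56
Unnormalised posteriors:
  w_I·L_I = 0.52 × 0.53 = 0.2756
  w_II·L_II = 0.48 × 0.56 = 0.2688
Denominator: 0.2756 + 0.2688 = 0.5444
P(Component I | 1) ≈ 0.5062

0.5062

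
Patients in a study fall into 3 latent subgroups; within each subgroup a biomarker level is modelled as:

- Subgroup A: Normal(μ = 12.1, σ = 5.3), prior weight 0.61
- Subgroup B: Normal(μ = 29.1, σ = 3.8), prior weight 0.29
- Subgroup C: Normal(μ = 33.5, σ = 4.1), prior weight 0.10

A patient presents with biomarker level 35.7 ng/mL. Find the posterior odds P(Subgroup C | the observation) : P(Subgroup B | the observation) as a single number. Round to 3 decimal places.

Posterior odds = (w_i f_i(x)) / (w_j f_j(x)); the normalising sum cancels.
Normal densities:
  p_A = 3.72481e-06
  p_B = 0.0232314
  p_C = 0.0842567
0.00842567 / 0.00673711 ≈ 1.251

1.251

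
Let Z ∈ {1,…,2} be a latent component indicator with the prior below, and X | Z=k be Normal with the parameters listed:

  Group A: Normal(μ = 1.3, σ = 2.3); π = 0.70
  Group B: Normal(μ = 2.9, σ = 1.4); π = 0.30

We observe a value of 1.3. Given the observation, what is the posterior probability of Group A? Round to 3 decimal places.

P(component k | x) = π_k·f_k(x) / marginal(x), where marginal(x) = Σ_j π_j·f_j(x).
Normal densities:
  p_A = (1/(2.3·√(2π)))·exp(−(1.3−1.3)²/(2·2.3²)) = 0.173453·exp(-0.00000) = 0.173453
  p_B = (1/(1.4·√(2π)))·exp(−(1.3−2.9)²/(2·1.4²)) = 0.284959·exp(-0.65306) = 0.148307
Weight by the priors:
  π_A·p_A = 0.70 × 0.173453 = 0.121417
  π_B·p_B = 0.30 × 0.148307 = 0.044492
Normaliser: 0.121417 + 0.044492 = 0.165909
P(Group A | the observation) = 0.121417 / 0.165909 ≈ 0.732

0.732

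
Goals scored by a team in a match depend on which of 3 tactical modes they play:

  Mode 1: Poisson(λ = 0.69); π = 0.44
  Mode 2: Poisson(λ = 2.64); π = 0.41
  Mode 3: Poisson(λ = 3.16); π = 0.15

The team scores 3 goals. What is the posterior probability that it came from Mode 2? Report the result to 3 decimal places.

0.663

Apply Bayes' rule: the posterior for each component is proportional to its prior times its likelihood at x.
Component likelihoods at x = 3 goals:
  f_1 = e^(−0.69)·0.69^3/3! = 0.027462
  f_2 = e^(−2.64)·2.64^3/3! = 0.218838
  f_3 = e^(−3.16)·3.16^3/3! = 0.22312
Prior × likelihood for each component:
  π_1·f_1 = 0.44 × 0.027462 = 0.0120833
  π_2·f_2 = 0.41 × 0.218838 = 0.0897237
  π_3·f_3 = 0.15 × 0.22312 = 0.0334681
Evidence: 0.0120833 + 0.0897237 + 0.0334681 = 0.135275
Responsibility of Mode 2: 0.0897237 / 0.135275 ≈ 0.663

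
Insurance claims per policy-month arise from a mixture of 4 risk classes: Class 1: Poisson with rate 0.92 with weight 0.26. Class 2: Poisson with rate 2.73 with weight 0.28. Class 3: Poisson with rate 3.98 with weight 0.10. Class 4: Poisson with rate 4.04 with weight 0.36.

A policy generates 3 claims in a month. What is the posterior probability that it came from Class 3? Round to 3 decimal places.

0.119

By Bayes' theorem, P(k | x) = w_k f_k(x) / Σ_j w_j f_j(x).
Component likelihoods at x = 3 claims:
  p_1 = e^(−0.92)·0.92^3/3! = 0.0517203
  p_2 = e^(−2.73)·2.73^3/3! = 0.221163
  p_3 = e^(−3.98)·3.98^3/3! = 0.196339
  p_4 = e^(−4.04)·4.04^3/3! = 0.193394
Unnormalised posteriors:
  w_1·p_1 = 0.26 × 0.0517203 = 0.0134473
  w_2·p_2 = 0.28 × 0.221163 = 0.0619257
  w_3·p_3 = 0.10 × 0.196339 = 0.0196339
  w_4·p_4 = 0.36 × 0.193394 = 0.0696219
Normaliser: 0.0134473 + 0.0619257 + 0.0196339 + 0.0696219 = 0.164629
P(Class 3 | the observation) ≈ 0.119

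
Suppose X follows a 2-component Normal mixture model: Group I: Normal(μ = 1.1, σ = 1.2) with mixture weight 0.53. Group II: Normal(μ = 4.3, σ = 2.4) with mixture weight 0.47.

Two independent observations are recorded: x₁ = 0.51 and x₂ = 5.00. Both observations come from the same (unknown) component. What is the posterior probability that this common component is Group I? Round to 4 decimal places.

The responsibility of component k is π_k f_k(x) divided by Σ_j π_j f_j(x).
Since both observations come from the same component, the likelihood for component k is f_k(x₁)·f_k(x₂).
  f_I = [(1/(1.2·√(2π)))·exp(−(0.51−1.1)²/(2·1.2²)) = 0.332452·exp(-0.12087) = 0.294603] × [0.00169087] = 0.000498136
  f_II = [(1/(2.4·√(2π)))·exp(−(0.51−4.3)²/(2·2.4²)) = 0.166226·exp(-1.24688) = 0.0477732] × [0.159304] = 0.00761045
Weight by the priors:
  π_I·f_I = 0.53 × 0.000498136 = 0.000264012
  π_II·f_II = 0.47 × 0.00761045 = 0.00357691
Normaliser: 0.000264012 + 0.00357691 = 0.00384092
P(Group I | x) ≈ 0.0687

0.0687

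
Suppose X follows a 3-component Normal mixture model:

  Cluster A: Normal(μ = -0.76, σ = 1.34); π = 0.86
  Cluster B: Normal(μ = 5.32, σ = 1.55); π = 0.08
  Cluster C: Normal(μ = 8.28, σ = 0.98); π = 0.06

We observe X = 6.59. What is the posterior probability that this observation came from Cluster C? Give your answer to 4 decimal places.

0.2728

Posterior ∝ prior × likelihood, so P(k | x) ∝ π_k f_k(x); normalise over all components.
Normal densities:
  f_A = 8.72376e-08
  f_B = 0.183992
  f_C = 0.0920275
Prior × likelihood for each component:
  π_A·f_A = 0.86 × 8.72376e-08 = 7.50244e-08
  π_B·f_B = 0.08 × 0.183992 = 0.0147193
  π_C·f_C = 0.06 × 0.0920275 = 0.00552165
Normaliser: 7.50244e-08 + 0.0147193 + 0.00552165 = 0.0202411
P(Cluster C | the observation) = 0.00552165 / 0.0202411 ≈ 0.2728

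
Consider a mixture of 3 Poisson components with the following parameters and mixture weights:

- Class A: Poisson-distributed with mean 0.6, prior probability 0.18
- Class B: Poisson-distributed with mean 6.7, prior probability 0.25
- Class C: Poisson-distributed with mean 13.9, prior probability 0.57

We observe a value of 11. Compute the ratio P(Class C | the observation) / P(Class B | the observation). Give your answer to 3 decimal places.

Only the two components matter; the odds are (π_i f_i(x)) / (π_j f_j(x)).
Evaluate each component's likelihood at the observed value:
  f_A = e^(−0.6)·0.6^11/11! = 4.98806e-11
  f_B = e^(−6.7)·6.7^11/11! = 0.0376612
  f_C = e^(−13.9)·13.9^11/11! = 0.0861616
Posterior odds = (π_C·f_C) / (π_B·f_B) = (0.57·0.0861616) / (0.25·0.0376612) = 0.0491121 / 0.0094153 ≈ 5.216

5.216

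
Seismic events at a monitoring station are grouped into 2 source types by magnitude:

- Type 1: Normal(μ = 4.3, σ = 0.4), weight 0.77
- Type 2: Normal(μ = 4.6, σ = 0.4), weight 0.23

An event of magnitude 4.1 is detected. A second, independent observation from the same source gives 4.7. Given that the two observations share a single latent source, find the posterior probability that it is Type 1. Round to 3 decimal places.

The responsibility of component k is w_k f_k(x) divided by Σ_j w_j f_j(x).
Since both observations come from the same component, the likelihood for component k is f_k(x₁)·f_k(x₂).
  L_1 = [(1/(0.4·√(2π)))·exp(−(4.1−4.3)²/(2·0.4²)) = 0.997356·exp(-0.12500) = 0.880163] × [0.604927] = 0.532434
  L_2 = [(1/(0.4·√(2π)))·exp(−(4.1−4.6)²/(2·0.4²)) = 0.997356·exp(-0.78125) = 0.456623] × [0.96667] = 0.441404
Weight by the priors:
  w_1·L_1 = 0.77 × 0.532434 = 0.409974
  w_2·L_2 = 0.23 × 0.441404 = 0.101523
Sum: 0.409974 + 0.101523 = 0.511497
Responsibility of Type 1: 0.409974 / 0.511497 ≈ 0.802

0.802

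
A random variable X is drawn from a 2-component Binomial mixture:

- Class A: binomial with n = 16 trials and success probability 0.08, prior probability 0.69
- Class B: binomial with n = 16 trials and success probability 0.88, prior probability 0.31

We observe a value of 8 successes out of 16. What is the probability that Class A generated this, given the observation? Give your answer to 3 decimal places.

P(component k | x) = π_k·f_k(x) / marginal(x), where marginal(x) = Σ_j π_j·f_j(x).
Evaluate each component's likelihood at the observed value:
  f_A = C(16,8)·0.08^8·0.92^8 = 12870·1.67772e-09·0.513219 = 1.10816e-05
  f_B = C(16,8)·0.88^8·0.12^8 = 12870·0.359635·4.29982e-08 = 0.000199017
Unnormalised posteriors:
  π_A·f_A = 0.69 × 1.10816e-05 = 7.64628e-06
  π_B·f_B = 0.31 × 0.000199017 = 6.16952e-05
Denominator: 7.64628e-06 + 6.16952e-05 = 6.93415e-05
Responsibility of Class A: 7.64628e-06 / 6.93415e-05 ≈ 0.110

0.110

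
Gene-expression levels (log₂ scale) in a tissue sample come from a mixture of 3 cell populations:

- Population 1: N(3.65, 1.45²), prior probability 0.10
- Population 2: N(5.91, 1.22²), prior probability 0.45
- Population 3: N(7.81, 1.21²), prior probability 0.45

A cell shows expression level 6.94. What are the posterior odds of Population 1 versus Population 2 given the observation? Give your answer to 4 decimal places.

0.0204

Posterior odds = (π_i f_i(x)) / (π_j f_j(x)); the normalising sum cancels.
Normal densities:
  L_1 = 0.0209712
  L_2 = 0.228967
  L_3 = 0.254604
Posterior odds = (π_1·L_1) / (π_2·L_2) = (0.10·0.0209712) / (0.45·0.228967) = 0.00209712 / 0.103035 ≈ 0.0204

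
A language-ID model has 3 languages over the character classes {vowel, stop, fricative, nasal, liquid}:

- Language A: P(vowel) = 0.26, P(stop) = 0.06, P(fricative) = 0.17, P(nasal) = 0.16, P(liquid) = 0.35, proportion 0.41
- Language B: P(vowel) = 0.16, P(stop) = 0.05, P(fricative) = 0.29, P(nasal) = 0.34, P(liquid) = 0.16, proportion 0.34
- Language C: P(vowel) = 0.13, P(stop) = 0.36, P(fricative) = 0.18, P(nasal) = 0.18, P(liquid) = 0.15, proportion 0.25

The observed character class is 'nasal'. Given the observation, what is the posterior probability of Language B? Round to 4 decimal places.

0.5111

By Bayes' theorem, P(k | x) = π_k f_k(x) / Σ_j π_j f_j(x).
Component likelihoods at x = 'nasal':
  L_A = P(nasal | comp) = 0.16
  L_B = P(nasal | comp) = 0.34
  L_C = P(nasal | comp) = 0.18
Multiply by the mixture weights:
  π_A·L_A = 0.41 × 0.16 = 0.0656
  π_B·L_B = 0.34 × 0.34 = 0.1156
  π_C·L_C = 0.25 × 0.18 = 0.045
Evidence: 0.0656 + 0.1156 + 0.045 = 0.2262
P(Language B | x) = 0.1156 / 0.2262 ≈ 0.5111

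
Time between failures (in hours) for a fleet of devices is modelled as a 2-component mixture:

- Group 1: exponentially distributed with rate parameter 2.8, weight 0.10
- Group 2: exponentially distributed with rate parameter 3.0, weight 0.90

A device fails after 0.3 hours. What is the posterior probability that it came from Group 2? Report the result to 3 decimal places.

0.901

Apply Bayes' rule: the posterior for each component is proportional to its prior times its likelihood at x.
Evaluate each component's likelihood at the observed value:
  L_1 = 1.20879
  L_2 = 1.21971
Weight by the priors:
  w_1·L_1 = 0.10 × 1.20879 = 0.120879
  w_2·L_2 = 0.90 × 1.21971 = 1.09774
Normaliser: 0.120879 + 1.09774 = 1.21862
So the posterior for Group 2 is 1.09774 / 1.21862 ≈ 0.901.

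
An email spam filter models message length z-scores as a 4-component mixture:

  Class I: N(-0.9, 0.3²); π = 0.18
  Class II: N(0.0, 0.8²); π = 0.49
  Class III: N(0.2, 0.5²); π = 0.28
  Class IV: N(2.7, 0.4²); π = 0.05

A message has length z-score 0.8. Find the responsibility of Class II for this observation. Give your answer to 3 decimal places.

0.577

Posterior ∝ prior × likelihood, so P(k | x) ∝ π_k f_k(x); normalise over all components.
Evaluate each component's likelihood at the observed value:
  L_I = 1.41563e-07
  L_II = 0.302463
  L_III = 0.388372
  L_IV = 1.25738e-05
Multiply by the mixture weights:
  π_I·L_I = 0.18 × 1.41563e-07 = 2.54813e-08
  π_II·L_II = 0.49 × 0.302463 = 0.148207
  π_III·L_III = 0.28 × 0.388372 = 0.108744
  π_IV·L_IV = 0.05 × 1.25738e-05 = 6.28688e-07
Sum: 2.54813e-08 + 0.148207 + 0.108744 + 6.28688e-07 = 0.256952
P(Class II | the observation) = 0.148207 / 0.256952 ≈ 0.577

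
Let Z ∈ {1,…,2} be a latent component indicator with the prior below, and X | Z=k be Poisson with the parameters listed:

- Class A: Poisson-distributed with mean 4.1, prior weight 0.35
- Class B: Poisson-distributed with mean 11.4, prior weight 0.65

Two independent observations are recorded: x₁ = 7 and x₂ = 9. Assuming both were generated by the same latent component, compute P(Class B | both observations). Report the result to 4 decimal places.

0.9154

By Bayes' theorem, P(k | x) = π_k f_k(x) / Σ_j π_j f_j(x).
Since both observations come from the same component, the likelihood for component k is f_k(x₁)·f_k(x₂).
  L_A = [e^(−4.1)·4.1^7/7! = 0.0640397] × [0.0149515] = 0.000957488
  L_B = [e^(−11.4)·11.4^7/7! = 0.0555836] × [0.100328] = 0.0055766
Multiply by the mixture weights:
  π_A·L_A = 0.35 × 0.000957488 = 0.000335121
  π_B·L_B = 0.65 × 0.0055766 = 0.00362479
Evidence: 0.000335121 + 0.00362479 = 0.00395991
P(Class B | x₁,x₂) = 0.00362479 / 0.00395991 ≈ 0.9154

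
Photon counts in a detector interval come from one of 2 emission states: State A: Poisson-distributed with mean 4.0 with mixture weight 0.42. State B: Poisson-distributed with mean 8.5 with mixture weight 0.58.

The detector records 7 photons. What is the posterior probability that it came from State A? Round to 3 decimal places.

0.250

Apply Bayes' rule: the posterior for each component is proportional to its prior times its likelihood at x.
Poisson probabilities:
  f_A = 0.0595404
  f_B = 0.129419
Prior × likelihood for each component:
  π_A·f_A = 0.42 × 0.0595404 = 0.025007
  π_B·f_B = 0.58 × 0.129419 = 0.0750632
Evidence: 0.025007 + 0.0750632 = 0.10007
Responsibility of State A: 0.025007 / 0.10007 ≈ 0.250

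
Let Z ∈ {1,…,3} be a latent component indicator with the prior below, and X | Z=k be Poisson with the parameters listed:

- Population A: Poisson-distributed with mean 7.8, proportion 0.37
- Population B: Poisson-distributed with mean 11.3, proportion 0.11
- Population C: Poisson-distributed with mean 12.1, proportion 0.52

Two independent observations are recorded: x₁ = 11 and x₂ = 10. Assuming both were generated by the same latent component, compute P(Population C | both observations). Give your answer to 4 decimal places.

0.6129

By Bayes' theorem, P(k | x) = π_k f_k(x) / Σ_j π_j f_j(x).
Since both observations come from the same component, the likelihood for component k is f_k(x₁)·f_k(x₂).
  p_A = [0.0667403] × [0.0941209] = 0.00628165
  p_B = [0.118899] × [0.115743] = 0.0137617
  p_C = [0.113376] × [0.103069] = 0.0116855
Weight by the priors:
  π_A·p_A = 0.37 × 0.00628165 = 0.00232421
  π_B·p_B = 0.11 × 0.0137617 = 0.00151379
  π_C·p_C = 0.52 × 0.0116855 = 0.00607646
Sum: 0.00232421 + 0.00151379 + 0.00607646 = 0.00991447
P(Population C | x₁,x₂) ≈ 0.6129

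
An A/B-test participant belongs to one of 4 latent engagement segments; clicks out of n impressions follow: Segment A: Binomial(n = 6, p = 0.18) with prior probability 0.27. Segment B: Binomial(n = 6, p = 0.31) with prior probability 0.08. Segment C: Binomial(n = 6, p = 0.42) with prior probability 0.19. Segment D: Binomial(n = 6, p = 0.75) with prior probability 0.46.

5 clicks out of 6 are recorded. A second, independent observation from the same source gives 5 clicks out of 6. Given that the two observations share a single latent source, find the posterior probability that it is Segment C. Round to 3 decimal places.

0.007

The responsibility of component k is π_k f_k(x) divided by Σ_j π_j f_j(x).
Since both observations come from the same component, the likelihood for component k is f_k(x₁)·f_k(x₂).
  f_A = [0.000929667] × [0.000929667] = 8.64282e-07
  f_B = [0.0118525] × [0.0118525] = 0.000140481
  f_C = [0.0454805] × [0.0454805] = 0.00206848
  f_D = [0.355957] × [0.355957] = 0.126705
Multiply by the mixture weights:
  π_A·f_A = 0.27 × 8.64282e-07 = 2.33356e-07
  π_B·f_B = 0.08 × 0.000140481 = 1.12385e-05
  π_C·f_C = 0.19 × 0.00206848 = 0.000393011
  π_D·f_D = 0.46 × 0.126705 = 0.0582845
Evidence: 2.33356e-07 + 1.12385e-05 + 0.000393011 + 0.0582845 = 0.058689
P(Segment C | x) = 0.000393011 / 0.058689 ≈ 0.007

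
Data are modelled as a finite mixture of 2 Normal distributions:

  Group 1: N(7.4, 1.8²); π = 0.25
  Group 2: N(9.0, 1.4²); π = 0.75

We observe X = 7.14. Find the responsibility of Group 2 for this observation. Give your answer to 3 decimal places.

Posterior ∝ prior × likelihood, so P(k | x) ∝ w_k f_k(x); normalise over all components.
Normal densities:
  p_1 = (1/(1.8·√(2π)))·exp(−(7.14−7.4)²/(2·1.8²)) = 0.221635·exp(-0.01043) = 0.219335
  p_2 = (1/(1.4·√(2π)))·exp(−(7.14−9.0)²/(2·1.4²)) = 0.284959·exp(-0.88255) = 0.117895
Prior × likelihood for each component:
  w_1·p_1 = 0.25 × 0.219335 = 0.0548336
  w_2·p_2 = 0.75 × 0.117895 = 0.0884212
Evidence: 0.0548336 + 0.0884212 = 0.143255
Responsibility of Group 2: 0.0884212 / 0.143255 ≈ 0.617

0.617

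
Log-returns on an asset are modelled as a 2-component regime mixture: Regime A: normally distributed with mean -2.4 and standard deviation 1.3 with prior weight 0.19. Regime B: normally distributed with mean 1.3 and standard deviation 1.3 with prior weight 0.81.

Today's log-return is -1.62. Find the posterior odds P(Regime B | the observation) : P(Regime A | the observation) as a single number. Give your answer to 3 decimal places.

0.410

Only the two components matter; the odds are (w_i f_i(x)) / (w_j f_j(x)).
Evaluate each component's likelihood at the observed value:
  p_A = (1/(1.3·√(2π)))·exp(−(-1.62−-2.4)²/(2·1.3²)) = 0.306879·exp(-0.18000) = 0.256327
  p_B = (1/(1.3·√(2π)))·exp(−(-1.62−1.3)²/(2·1.3²)) = 0.306879·exp(-2.52260) = 0.0246271
Odds = (0.81/0.19) × (0.0246271/0.256327) = 4.26316 × 0.0960772 ≈ 0.410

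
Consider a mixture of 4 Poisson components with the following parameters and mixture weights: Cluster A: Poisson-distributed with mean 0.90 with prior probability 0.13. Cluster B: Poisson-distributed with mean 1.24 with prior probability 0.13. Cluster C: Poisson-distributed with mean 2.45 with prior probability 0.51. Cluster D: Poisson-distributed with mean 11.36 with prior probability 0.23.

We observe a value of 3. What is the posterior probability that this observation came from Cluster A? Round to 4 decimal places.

0.0506

By Bayes' theorem, P(k | x) = w_k f_k(x) / Σ_j w_j f_j(x).
Component likelihoods at x = 3:
  L_A = e^(−0.90)·0.90^3/3! = 0.0493982
  L_B = e^(−1.24)·1.24^3/3! = 0.0919578
  L_C = e^(−2.45)·2.45^3/3! = 0.211507
  L_D = e^(−11.36)·11.36^3/3! = 0.00284707
Prior × likelihood for each component:
  w_A·L_A = 0.13 × 0.0493982 = 0.00642177
  w_B·L_B = 0.13 × 0.0919578 = 0.0119545
  w_C·L_C = 0.51 × 0.211507 = 0.107869
  w_D·L_D = 0.23 × 0.00284707 = 0.000654827
Marginal: 0.00642177 + 0.0119545 + 0.107869 + 0.000654827 = 0.1269
So the posterior for Cluster A is 0.00642177 / 0.1269 ≈ 0.0506.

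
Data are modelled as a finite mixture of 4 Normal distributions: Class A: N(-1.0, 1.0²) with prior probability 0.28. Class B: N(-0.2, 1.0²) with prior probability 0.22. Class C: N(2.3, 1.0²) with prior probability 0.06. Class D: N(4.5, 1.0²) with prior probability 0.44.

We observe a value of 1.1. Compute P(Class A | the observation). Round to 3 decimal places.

By Bayes' theorem, P(k | x) = P(Z=k) f_k(x) / Σ_j P(Z=j) f_j(x).
Evaluate each component's likelihood at the observed value:
  f_A = 0.0439836
  f_B = 0.171369
  f_C = 0.194186
  f_D = 0.00123222
Prior × likelihood for each component:
  P(Z=A)·f_A = 0.28 × 0.0439836 = 0.0123154
  P(Z=B)·f_B = 0.22 × 0.171369 = 0.0377011
  P(Z=C)·f_C = 0.06 × 0.194186 = 0.0116512
  P(Z=D)·f_D = 0.44 × 0.00123222 = 0.000542176
Evidence: 0.0123154 + 0.0377011 + 0.0116512 + 0.000542176 = 0.0622098
P(Class A | the observation) ≈ 0.198

0.198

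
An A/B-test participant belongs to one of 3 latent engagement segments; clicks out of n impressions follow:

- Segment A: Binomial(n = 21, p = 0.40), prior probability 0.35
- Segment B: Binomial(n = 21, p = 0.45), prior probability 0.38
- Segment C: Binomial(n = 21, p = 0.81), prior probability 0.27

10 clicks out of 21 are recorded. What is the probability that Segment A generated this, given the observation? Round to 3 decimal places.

The responsibility of component k is π_k f_k(x) divided by Σ_j π_j f_j(x).
Binomial probabilities:
  L_A = C(21,10)·0.40^10·0.60^11 = 352716·0.000104858·0.00362797 = 0.13418
  L_B = C(21,10)·0.45^10·0.55^11 = 352716·0.000340506·0.00139312 = 0.167317
  L_C = C(21,10)·0.81^10·0.19^11 = 352716·0.121577·1.1649e-08 = 0.000499534
Unnormalised posteriors:
  π_A·L_A = 0.35 × 0.13418 = 0.0469631
  π_B·L_B = 0.38 × 0.167317 = 0.0635804
  π_C·L_C = 0.27 × 0.000499534 = 0.000134874
Normaliser: 0.0469631 + 0.0635804 + 0.000134874 = 0.110678
Responsibility of Segment A: 0.0469631 / 0.110678 ≈ 0.424

0.424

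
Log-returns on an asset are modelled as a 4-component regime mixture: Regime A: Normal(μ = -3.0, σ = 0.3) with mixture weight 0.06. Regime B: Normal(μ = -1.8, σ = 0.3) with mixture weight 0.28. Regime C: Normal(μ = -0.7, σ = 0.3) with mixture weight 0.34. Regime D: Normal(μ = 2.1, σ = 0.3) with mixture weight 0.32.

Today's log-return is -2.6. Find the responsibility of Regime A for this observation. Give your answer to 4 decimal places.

0.7551

Apply Bayes' rule: the posterior for each component is proportional to its prior times its likelihood at x.
Component likelihoods at x = -2.6:
  p_A = 0.5467
  p_B = 0.0379866
  p_C = 2.59282e-09
  p_D = 6.70201e-54
Unnormalised posteriors:
  π_A·p_A = 0.06 × 0.5467 = 0.032802
  π_B·p_B = 0.28 × 0.0379866 = 0.0106363
  π_C·p_C = 0.34 × 2.59282e-09 = 8.81557e-10
  π_D·p_D = 0.32 × 6.70201e-54 = 2.14464e-54
Sum: 0.032802 + 0.0106363 + 8.81557e-10 + 2.14464e-54 = 0.0434383
Responsibility of Regime A: 0.032802 / 0.0434383 ≈ 0.7551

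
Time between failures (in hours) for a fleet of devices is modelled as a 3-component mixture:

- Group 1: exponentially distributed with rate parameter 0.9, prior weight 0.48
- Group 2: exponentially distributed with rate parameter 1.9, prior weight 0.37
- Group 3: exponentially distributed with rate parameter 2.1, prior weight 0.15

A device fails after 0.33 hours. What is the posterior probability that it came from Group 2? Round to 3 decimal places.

Posterior ∝ prior × likelihood, so P(k | x) ∝ P(Z=k) f_k(x); normalise over all components.
Evaluate each component's likelihood at the observed value:
  p_1 = 0.9·e^(−0.9·0.33) = 0.9·e^(−0.2970) = 0.66874
  p_2 = 1.9·e^(−1.9·0.33) = 1.9·e^(−0.6270) = 1.01496
  p_3 = 2.1·e^(−2.1·0.33) = 2.1·e^(−0.6930) = 1.05015
Prior × likelihood for each component:
  P(Z=1)·p_1 = 0.48 × 0.66874 = 0.320995
  P(Z=2)·p_2 = 0.37 × 1.01496 = 0.375537
  P(Z=3)·p_3 = 0.15 × 1.05015 = 0.157523
Evidence: 0.320995 + 0.375537 + 0.157523 = 0.854055
P(Group 2 | the observation) ≈ 0.440

0.440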